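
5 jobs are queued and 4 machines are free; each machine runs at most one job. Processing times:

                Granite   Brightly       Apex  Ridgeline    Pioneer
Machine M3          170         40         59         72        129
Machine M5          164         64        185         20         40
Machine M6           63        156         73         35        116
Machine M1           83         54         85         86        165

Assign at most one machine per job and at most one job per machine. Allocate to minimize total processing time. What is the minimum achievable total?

This is the linear assignment problem.
Optimal: Apex→Machine M3 (59 min), Pioneer→Machine M5 (40 min), Ridgeline→Machine M6 (35 min), Brightly→Machine M1 (54 min) — total 59+40+35+54 = 188 min.
Row-greedy (each job in turn takes its cheapest remaining machine) gives 208 min, worse by 20.
Checked against all permutations: 188 min is optimal.

Min total: 188 min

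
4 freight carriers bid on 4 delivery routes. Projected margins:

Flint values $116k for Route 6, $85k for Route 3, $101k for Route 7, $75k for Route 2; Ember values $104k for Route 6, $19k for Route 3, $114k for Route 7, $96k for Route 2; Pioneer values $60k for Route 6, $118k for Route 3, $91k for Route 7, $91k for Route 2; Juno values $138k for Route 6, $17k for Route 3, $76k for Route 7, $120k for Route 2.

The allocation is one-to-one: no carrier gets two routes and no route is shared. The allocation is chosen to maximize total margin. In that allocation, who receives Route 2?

Juno receives Route 2.

Optimal: Flint→Route 6 ($116k), Ember→Route 7 ($114k), Pioneer→Route 3 ($118k), Juno→Route 2 ($120k) — total 116+114+118+120 = $468k.
Juno's own top route is Route 6 ($138k), but forcing Juno→Route 6 and reassigning the rest optimally gives only $453k — worse by 15.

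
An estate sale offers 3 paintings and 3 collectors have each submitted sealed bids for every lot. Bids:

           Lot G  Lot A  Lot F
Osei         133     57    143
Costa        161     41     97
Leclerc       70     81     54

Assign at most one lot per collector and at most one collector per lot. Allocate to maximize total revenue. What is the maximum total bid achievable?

Optimal: Osei→Lot F ($143), Costa→Lot G ($161), Leclerc→Lot A ($81) — total 143+161+81 = $385.
Next-best assignment: Osei→Lot G, Costa→Lot F, Leclerc→Lot A = $311.

Maximum total: $385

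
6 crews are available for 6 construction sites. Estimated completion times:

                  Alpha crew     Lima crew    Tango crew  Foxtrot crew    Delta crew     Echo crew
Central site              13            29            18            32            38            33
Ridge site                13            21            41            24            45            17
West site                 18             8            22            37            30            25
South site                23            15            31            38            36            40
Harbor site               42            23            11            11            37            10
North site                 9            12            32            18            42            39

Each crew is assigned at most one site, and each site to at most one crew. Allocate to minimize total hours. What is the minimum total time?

Min total: 99 hours

Optimal: Alpha crew→North site (9 hours), Lima crew→West site (8 hours), Tango crew→Central site (18 hours), Foxtrot crew→Harbor site (11 hours), Delta crew→South site (36 hours), Echo crew→Ridge site (17 hours) — total 9+8+18+11+36+17 = 99 hours.
Column-greedy (each site in turn goes to its cheapest remaining crew) gives 122 hours, worse by 23.
Next-best assignment: Alpha crew→North site, Lima crew→South site, Tango crew→Central site, Foxtrot crew→Harbor site, Delta crew→West site, Echo crew→Ridge site = 100 hours.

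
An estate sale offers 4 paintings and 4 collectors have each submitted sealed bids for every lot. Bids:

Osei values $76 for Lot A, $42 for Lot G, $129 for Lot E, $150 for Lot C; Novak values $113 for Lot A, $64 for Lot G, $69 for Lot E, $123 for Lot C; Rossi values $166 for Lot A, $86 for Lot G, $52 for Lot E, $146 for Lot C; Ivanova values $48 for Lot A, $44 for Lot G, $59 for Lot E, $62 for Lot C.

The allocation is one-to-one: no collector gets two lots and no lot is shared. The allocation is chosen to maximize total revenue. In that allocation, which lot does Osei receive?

Osei receives Lot E.

This is a one-to-one assignment (maximum-weight bipartite matching).
Optimal: Osei→Lot E ($129), Novak→Lot C ($123), Rossi→Lot A ($166), Ivanova→Lot G ($44) — total 129+123+166+44 = $462.
Row-greedy (each collector in turn takes its best remaining lot) gives $408, worse by 54.
Swapping Novak↔Osei (Novak→Lot E $69, Osei→Lot C $150) loses 33.
No other one-to-one assignment exceeds $462.
Osei's own top lot is Lot C ($150), but forcing Osei→Lot C and reassigning the rest optimally gives only $439 — worse by 23.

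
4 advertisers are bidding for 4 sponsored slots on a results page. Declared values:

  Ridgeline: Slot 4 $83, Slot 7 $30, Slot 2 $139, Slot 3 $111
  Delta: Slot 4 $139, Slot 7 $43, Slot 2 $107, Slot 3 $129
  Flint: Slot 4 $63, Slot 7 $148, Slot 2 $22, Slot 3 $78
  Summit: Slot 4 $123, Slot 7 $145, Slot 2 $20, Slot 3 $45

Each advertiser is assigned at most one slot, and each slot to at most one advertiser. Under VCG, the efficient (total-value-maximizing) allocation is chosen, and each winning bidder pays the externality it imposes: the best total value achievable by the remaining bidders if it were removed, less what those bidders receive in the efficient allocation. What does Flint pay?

Efficient allocation: Ridgeline→Slot 2 ($139), Delta→Slot 3 ($129), Flint→Slot 7 ($148), Summit→Slot 4 ($123); total welfare W = $539.
Flint receives Slot 7 at value $148, so the others get W − 148 = $391.
Without Flint: best allocation of the remaining 3 bidders over all 4 slots is Ridgeline→Slot 2 ($139), Delta→Slot 4 ($139), Summit→Slot 7 ($145), total $423.
VCG payment = (others' best without Flint) − (others' welfare with Flint) = 423 − 391 = $32.

Flint pays $32.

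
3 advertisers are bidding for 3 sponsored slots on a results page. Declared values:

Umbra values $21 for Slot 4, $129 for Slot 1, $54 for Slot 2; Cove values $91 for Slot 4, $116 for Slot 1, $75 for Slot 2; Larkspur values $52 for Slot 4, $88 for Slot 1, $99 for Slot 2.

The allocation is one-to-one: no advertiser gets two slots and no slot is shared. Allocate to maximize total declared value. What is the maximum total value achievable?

This is a one-to-one assignment (maximum-weight bipartite matching).
Optimal: Umbra→Slot 1 ($129), Cove→Slot 4 ($91), Larkspur→Slot 2 ($99) — total 129+91+99 = $319.
Next-best assignment: Umbra→Slot 1, Cove→Slot 2, Larkspur→Slot 4 = $256.
Checked against all permutations: $319 is optimal.

Maximum total: $319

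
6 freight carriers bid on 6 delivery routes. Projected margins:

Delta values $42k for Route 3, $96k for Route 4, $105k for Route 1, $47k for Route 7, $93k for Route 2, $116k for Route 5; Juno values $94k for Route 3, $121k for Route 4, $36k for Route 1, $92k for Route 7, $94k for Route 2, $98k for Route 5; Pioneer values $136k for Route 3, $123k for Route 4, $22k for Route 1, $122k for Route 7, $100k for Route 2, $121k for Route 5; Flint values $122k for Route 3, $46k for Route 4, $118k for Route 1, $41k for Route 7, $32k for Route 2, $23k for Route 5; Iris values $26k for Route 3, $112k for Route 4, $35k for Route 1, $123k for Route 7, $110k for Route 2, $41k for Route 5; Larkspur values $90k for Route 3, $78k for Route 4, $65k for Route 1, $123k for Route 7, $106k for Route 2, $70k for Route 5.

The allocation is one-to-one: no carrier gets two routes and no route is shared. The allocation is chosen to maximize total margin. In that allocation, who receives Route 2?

Optimal: Delta→Route 5 ($116k), Juno→Route 4 ($121k), Pioneer→Route 3 ($136k), Flint→Route 1 ($118k), Iris→Route 2 ($110k), Larkspur→Route 7 ($123k) — total 116+121+136+118+110+123 = $724k.
Max-entry greedy (repeatedly take the single best remaining cell) gives $720k, worse by 4.
Next-best assignment: Delta→Route 5, Juno→Route 4, Pioneer→Route 3, Flint→Route 1, Iris→Route 7, Larkspur→Route 2 = $720k.
Checked against all permutations: $724k is optimal.
Iris's own top route is Route 7 ($123k), but forcing Iris→Route 7 and reassigning the rest optimally gives only $720k — worse by 4.

Iris receives Route 2.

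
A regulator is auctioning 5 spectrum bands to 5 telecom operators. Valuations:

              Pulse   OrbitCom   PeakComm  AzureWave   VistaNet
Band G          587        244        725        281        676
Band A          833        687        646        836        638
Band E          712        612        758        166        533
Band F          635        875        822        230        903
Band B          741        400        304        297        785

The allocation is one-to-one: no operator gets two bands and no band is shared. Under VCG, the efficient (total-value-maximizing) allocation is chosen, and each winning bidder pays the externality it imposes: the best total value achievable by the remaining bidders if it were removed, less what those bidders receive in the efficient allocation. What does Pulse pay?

Efficient allocation: Pulse→Band E ($712M), OrbitCom→Band F ($875M), PeakComm→Band G ($725M), AzureWave→Band A ($836M), VistaNet→Band B ($785M); total welfare W = $3933M.
Pulse receives Band E at value $712M, so the others get W − 712 = $3221M.
Without Pulse: best allocation of the remaining 4 bidders over all 5 bands is OrbitCom→Band F ($875M), PeakComm→Band E ($758M), AzureWave→Band A ($836M), VistaNet→Band B ($785M), total $3254M.
VCG payment = (others' best without Pulse) − (others' welfare with Pulse) = 3254 − 3221 = $33M.

Pulse pays $33M.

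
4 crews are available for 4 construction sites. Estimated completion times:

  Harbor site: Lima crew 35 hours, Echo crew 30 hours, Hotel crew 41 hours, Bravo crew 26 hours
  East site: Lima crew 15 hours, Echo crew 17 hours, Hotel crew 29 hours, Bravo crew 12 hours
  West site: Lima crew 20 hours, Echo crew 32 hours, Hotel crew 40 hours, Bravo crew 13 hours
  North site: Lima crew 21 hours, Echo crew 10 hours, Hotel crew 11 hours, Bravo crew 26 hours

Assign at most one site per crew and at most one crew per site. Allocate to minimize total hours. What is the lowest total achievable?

Min total: 69 hours

Optimal: Lima crew→East site (15 hours), Echo crew→Harbor site (30 hours), Hotel crew→North site (11 hours), Bravo crew→West site (13 hours) — total 15+30+11+13 = 69 hours.
Column-greedy (each site in turn goes to its cheapest remaining crew) gives 84 hours, worse by 15.
Every other assignment is strictly worse.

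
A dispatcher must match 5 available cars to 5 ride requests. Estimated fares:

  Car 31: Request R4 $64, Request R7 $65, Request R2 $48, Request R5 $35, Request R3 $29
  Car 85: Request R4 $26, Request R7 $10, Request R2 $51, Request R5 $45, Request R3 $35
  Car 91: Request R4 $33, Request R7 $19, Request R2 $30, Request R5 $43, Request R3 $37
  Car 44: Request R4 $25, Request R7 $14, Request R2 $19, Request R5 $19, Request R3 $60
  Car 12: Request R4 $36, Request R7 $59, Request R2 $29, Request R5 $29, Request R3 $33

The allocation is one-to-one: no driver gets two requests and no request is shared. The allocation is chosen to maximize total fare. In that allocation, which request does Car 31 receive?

Optimal: Car 31→Request R4 ($64), Car 85→Request R2 ($51), Car 91→Request R5 ($43), Car 44→Request R3 ($60), Car 12→Request R7 ($59) — total 64+51+43+60+59 = $277.
Row-greedy (each driver in turn takes its best remaining request) gives $255, worse by 22.
Swapping Car 85↔Car 44 (Car 85→Request R3 $35, Car 44→Request R2 $19) loses 57.
Car 31's own top request is Request R7 ($65), but forcing Car 31→Request R7 and reassigning the rest optimally gives only $255 — worse by 22.

Car 31 receives Request R4.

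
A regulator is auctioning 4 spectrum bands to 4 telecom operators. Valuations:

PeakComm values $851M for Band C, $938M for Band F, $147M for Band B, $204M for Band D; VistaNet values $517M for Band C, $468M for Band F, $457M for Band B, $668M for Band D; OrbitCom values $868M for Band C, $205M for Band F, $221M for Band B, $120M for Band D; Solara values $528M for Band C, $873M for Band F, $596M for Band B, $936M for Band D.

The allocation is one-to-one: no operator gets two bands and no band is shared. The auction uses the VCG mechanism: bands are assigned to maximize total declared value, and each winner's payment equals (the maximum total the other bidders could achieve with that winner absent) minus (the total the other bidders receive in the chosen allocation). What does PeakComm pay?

PeakComm pays $148M.

Efficient allocation: PeakComm→Band F ($938M), VistaNet→Band B ($457M), OrbitCom→Band C ($868M), Solara→Band D ($936M); total welfare W = $3199M.
PeakComm receives Band F at value $938M, so the others get W − 938 = $2261M.
Without PeakComm: best allocation of the remaining 3 bidders over all 4 bands is VistaNet→Band D ($668M), OrbitCom→Band C ($868M), Solara→Band F ($873M), total $2409M.
VCG payment = (others' best without PeakComm) − (others' welfare with PeakComm) = 2409 − 2261 = $148M.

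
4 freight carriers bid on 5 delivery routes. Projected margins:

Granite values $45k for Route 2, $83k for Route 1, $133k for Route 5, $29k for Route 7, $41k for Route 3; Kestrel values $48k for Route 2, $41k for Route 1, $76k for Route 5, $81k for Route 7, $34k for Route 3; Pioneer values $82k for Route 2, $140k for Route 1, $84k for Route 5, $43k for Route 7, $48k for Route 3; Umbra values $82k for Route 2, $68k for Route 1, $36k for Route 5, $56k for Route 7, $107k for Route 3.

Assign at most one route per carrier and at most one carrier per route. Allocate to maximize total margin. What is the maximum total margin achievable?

This is the linear assignment problem.
Optimal: Granite→Route 5 ($133k), Kestrel→Route 7 ($81k), Pioneer→Route 1 ($140k), Umbra→Route 3 ($107k) — total 133+81+140+107 = $461k.
Column-greedy (each route in turn goes to its best remaining carrier) gives $297k, worse by 164.
Next-best assignment: Granite→Route 5, Kestrel→Route 7, Pioneer→Route 1, Umbra→Route 2 = $436k.

Maximum total: $461k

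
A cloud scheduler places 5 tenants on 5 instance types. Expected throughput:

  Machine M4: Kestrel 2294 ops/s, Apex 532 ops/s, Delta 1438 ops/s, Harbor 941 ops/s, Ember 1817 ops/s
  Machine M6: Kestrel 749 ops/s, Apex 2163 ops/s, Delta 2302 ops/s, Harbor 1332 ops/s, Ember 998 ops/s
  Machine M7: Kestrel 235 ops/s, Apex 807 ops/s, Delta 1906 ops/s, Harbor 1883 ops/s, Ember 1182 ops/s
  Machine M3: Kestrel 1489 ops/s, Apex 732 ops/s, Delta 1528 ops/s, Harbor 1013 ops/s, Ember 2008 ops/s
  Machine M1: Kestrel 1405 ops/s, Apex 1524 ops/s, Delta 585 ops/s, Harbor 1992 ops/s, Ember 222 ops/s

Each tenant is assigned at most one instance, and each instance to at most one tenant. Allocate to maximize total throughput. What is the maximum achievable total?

Optimal: Kestrel→Machine M4 (2294 ops/s), Apex→Machine M6 (2163 ops/s), Delta→Machine M7 (1906 ops/s), Harbor→Machine M1 (1992 ops/s), Ember→Machine M3 (2008 ops/s) — total 2294+2163+1906+1992+2008 = 10363 ops/s.
Max-entry greedy (repeatedly take the single best remaining cell) gives 9403 ops/s, worse by 960.
Next-best assignment: Kestrel→Machine M4, Apex→Machine M1, Delta→Machine M6, Harbor→Machine M7, Ember→Machine M3 = 10011 ops/s.

Maximum total: 10363 ops/s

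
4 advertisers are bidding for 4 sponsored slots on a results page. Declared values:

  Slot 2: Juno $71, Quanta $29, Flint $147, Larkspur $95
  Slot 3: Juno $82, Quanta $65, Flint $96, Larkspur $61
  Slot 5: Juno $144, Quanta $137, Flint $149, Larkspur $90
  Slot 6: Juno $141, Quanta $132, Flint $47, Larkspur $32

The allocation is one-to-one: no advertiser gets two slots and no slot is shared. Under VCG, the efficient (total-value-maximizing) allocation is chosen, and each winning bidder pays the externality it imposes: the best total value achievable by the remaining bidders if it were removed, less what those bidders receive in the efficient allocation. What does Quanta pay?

Efficient allocation: Juno→Slot 6 ($141), Quanta→Slot 5 ($137), Flint→Slot 2 ($147), Larkspur→Slot 3 ($61); total welfare W = $486.
Quanta receives Slot 5 at value $137, so the others get W − 137 = $349.
Without Quanta: best allocation of the remaining 3 bidders over all 4 slots is Juno→Slot 6 ($141), Flint→Slot 5 ($149), Larkspur→Slot 2 ($95), total $385.
VCG payment = (others' best without Quanta) − (others' welfare with Quanta) = 385 − 349 = $36.

Quanta pays $36.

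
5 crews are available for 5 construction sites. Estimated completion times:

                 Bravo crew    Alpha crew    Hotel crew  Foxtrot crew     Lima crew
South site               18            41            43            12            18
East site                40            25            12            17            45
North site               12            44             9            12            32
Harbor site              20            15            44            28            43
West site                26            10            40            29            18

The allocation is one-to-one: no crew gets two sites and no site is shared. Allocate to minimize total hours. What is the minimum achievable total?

Min total: 69 hours

This is a one-to-one assignment (minimum-cost bipartite matching).
Optimal: Bravo crew→North site (12 hours), Alpha crew→Harbor site (15 hours), Hotel crew→East site (12 hours), Foxtrot crew→South site (12 hours), Lima crew→West site (18 hours) — total 12+15+12+12+18 = 69 hours.
Next-best assignment: Bravo crew→Harbor site, Alpha crew→West site, Hotel crew→East site, Foxtrot crew→North site, Lima crew→South site = 72 hours.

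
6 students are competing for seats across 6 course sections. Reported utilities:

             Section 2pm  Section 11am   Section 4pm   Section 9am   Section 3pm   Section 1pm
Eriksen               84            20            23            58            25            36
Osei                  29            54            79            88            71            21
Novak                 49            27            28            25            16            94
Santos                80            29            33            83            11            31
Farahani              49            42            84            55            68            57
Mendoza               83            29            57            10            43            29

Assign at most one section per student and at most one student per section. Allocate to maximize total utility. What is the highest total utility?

Optimal: Eriksen→Section 2pm (84 points), Osei→Section 3pm (71 points), Novak→Section 1pm (94 points), Santos→Section 9am (83 points), Farahani→Section 4pm (84 points), Mendoza→Section 11am (29 points) — total 84+71+94+83+84+29 = 445 points.
Max-entry greedy (repeatedly take the single best remaining cell) gives 422 points, worse by 23.
Next-best assignment: Eriksen→Section 2pm, Osei→Section 11am, Novak→Section 1pm, Santos→Section 9am, Farahani→Section 4pm, Mendoza→Section 3pm = 442 points.
Swapping Osei↔Eriksen (Osei→Section 2pm 29 points, Eriksen→Section 3pm 25 points) loses 101.
Checked against all permutations: 445 points is optimal.

Max total: 445 points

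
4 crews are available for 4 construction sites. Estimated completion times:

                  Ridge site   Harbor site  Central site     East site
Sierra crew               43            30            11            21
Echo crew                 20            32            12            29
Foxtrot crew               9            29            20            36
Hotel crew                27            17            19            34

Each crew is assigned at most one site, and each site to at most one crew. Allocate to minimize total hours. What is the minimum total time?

This is the linear assignment problem.
Optimal: Sierra crew→East site (21 hours), Echo crew→Central site (12 hours), Foxtrot crew→Ridge site (9 hours), Hotel crew→Harbor site (17 hours) — total 21+12+9+17 = 59 hours.
Min-entry greedy (repeatedly take the single cheapest remaining cell) gives 66 hours, worse by 7.
Next-best assignment: Sierra crew→Central site, Echo crew→East site, Foxtrot crew→Ridge site, Hotel crew→Harbor site = 66 hours.
Swapping Echo crew↔Foxtrot crew (Echo crew→Ridge site 20 hours, Foxtrot crew→Central site 20 hours) adds 19.

Min total: 59 hours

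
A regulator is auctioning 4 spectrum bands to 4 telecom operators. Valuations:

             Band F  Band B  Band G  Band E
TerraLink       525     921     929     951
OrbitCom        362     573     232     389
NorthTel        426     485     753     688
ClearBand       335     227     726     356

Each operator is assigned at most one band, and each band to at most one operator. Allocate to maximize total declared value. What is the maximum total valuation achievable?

Maximum total: $2697M

Optimal: TerraLink→Band B ($921M), OrbitCom→Band F ($362M), NorthTel→Band E ($688M), ClearBand→Band G ($726M) — total 921+362+688+726 = $2697M.
Row-greedy (each operator in turn takes its best remaining band) gives $2612M, worse by 85.
Next-best assignment: TerraLink→Band E, OrbitCom→Band B, NorthTel→Band F, ClearBand→Band G = $2676M.
Swapping TerraLink↔OrbitCom (TerraLink→Band F $525M, OrbitCom→Band B $573M) loses 185.
No other one-to-one assignment exceeds $2697M.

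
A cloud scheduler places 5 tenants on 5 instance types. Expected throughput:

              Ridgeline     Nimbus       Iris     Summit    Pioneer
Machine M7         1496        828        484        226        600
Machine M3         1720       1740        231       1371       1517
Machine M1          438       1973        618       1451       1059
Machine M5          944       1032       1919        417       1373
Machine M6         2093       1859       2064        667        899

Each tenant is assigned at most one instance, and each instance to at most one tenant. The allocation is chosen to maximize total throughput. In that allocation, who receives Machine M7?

Ridgeline receives Machine M7.

Treat this as an assignment problem: match each tenant to one instance.
Optimal: Ridgeline→Machine M7 (1496 ops/s), Nimbus→Machine M1 (1973 ops/s), Iris→Machine M6 (2064 ops/s), Summit→Machine M3 (1371 ops/s), Pioneer→Machine M5 (1373 ops/s) — total 1496+1973+2064+1371+1373 = 8277 ops/s.
Row-greedy (each tenant in turn takes its best remaining instance) gives 7956 ops/s, worse by 321.
Checked against all permutations: 8277 ops/s is optimal.
Ridgeline's own top instance is Machine M6 (2093 ops/s), but forcing Ridgeline→Machine M6 and reassigning the rest optimally gives only 7956 ops/s — worse by 321.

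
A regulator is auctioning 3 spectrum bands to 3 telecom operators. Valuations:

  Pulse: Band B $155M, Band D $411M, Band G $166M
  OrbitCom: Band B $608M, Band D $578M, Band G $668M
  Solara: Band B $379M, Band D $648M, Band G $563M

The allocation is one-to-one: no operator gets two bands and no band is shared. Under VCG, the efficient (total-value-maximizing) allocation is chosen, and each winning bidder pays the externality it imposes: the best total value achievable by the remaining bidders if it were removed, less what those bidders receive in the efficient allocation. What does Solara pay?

Solara pays $60M.

Efficient allocation: Pulse→Band D ($411M), OrbitCom→Band B ($608M), Solara→Band G ($563M); total welfare W = $1582M.
Solara receives Band G at value $563M, so the others get W − 563 = $1019M.
Without Solara: best allocation of the remaining 2 bidders over all 3 bands is Pulse→Band D ($411M), OrbitCom→Band G ($668M), total $1079M.
VCG payment = (others' best without Solara) − (others' welfare with Solara) = 1079 − 1019 = $60M.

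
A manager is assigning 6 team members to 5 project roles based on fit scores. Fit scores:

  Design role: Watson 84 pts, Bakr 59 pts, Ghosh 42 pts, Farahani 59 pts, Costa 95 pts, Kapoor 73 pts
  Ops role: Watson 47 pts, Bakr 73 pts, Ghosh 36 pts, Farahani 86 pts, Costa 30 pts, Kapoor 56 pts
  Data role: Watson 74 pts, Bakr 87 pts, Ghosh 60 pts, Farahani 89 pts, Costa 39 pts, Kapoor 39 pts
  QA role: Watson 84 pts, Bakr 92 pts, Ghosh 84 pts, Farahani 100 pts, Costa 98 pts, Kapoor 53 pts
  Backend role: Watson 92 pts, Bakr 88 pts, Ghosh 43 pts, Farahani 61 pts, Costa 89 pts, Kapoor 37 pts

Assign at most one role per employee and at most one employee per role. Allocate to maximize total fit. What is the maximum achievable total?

Max total: 444 pts

Treat this as an assignment problem: match each employee to one role.
Optimal: Costa→Design role (95 pts), Farahani→Ops role (86 pts), Bakr→Data role (87 pts), Ghosh→QA role (84 pts), Watson→Backend role (92 pts) — total 95+86+87+84+92 = 444 pts.
Max-entry greedy (repeatedly take the single best remaining cell) gives 430 pts, worse by 14.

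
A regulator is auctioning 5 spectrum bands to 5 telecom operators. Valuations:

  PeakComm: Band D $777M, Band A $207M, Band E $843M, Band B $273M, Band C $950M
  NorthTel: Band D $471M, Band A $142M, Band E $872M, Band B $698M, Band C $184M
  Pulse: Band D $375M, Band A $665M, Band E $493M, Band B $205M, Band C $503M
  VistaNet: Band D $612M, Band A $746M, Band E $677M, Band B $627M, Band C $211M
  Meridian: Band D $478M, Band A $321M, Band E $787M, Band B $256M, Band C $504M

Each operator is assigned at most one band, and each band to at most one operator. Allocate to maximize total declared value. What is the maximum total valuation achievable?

Max total: $3712M

Optimal: PeakComm→Band C ($950M), NorthTel→Band B ($698M), Pulse→Band A ($665M), VistaNet→Band D ($612M), Meridian→Band E ($787M) — total 950+698+665+612+787 = $3712M.
Max-entry greedy (repeatedly take the single best remaining cell) gives $3251M, worse by 461.
Every other assignment is strictly worse.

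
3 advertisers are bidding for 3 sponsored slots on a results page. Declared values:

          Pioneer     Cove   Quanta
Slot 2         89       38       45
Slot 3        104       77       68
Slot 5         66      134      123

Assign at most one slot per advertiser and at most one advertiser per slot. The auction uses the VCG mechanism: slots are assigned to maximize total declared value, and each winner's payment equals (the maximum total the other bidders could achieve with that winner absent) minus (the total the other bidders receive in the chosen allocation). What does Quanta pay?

Quanta pays $15.

Efficient allocation: Pioneer→Slot 2 ($89), Cove→Slot 5 ($134), Quanta→Slot 3 ($68); total welfare W = $291.
Quanta receives Slot 3 at value $68, so the others get W − 68 = $223.
Without Quanta: best allocation of the remaining 2 bidders over all 3 slots is Pioneer→Slot 3 ($104), Cove→Slot 5 ($134), total $238.
VCG payment = (others' best without Quanta) − (others' welfare with Quanta) = 238 − 223 = $15.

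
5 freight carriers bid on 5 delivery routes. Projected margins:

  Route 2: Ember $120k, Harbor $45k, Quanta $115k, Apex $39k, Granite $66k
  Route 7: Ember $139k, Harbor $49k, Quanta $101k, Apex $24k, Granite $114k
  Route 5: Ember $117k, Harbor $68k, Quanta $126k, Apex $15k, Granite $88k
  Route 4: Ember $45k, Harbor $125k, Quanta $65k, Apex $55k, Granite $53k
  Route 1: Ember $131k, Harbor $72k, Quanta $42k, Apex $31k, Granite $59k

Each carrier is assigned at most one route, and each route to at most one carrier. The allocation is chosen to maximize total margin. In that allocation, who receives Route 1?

Ember receives Route 1.

Optimal: Ember→Route 1 ($131k), Harbor→Route 4 ($125k), Quanta→Route 5 ($126k), Apex→Route 2 ($39k), Granite→Route 7 ($114k) — total 131+125+126+39+114 = $535k.
Column-greedy (each route in turn goes to its best remaining carrier) gives $516k, worse by 19.
Next-best assignment: Ember→Route 2, Harbor→Route 4, Quanta→Route 5, Apex→Route 1, Granite→Route 7 = $516k.
Checked against all permutations: $535k is optimal.
Ember's own top route is Route 7 ($139k), but forcing Ember→Route 7 and reassigning the rest optimally gives only $498k — worse by 37.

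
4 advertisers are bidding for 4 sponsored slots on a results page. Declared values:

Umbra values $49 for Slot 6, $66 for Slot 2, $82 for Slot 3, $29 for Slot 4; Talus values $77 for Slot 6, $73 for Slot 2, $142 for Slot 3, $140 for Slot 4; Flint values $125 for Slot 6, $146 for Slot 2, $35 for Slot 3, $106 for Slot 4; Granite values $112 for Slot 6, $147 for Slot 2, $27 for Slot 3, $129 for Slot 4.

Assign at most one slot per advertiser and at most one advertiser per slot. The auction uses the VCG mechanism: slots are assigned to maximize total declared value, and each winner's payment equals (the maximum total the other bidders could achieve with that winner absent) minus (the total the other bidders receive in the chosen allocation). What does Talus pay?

Talus pays $3.

Efficient allocation: Umbra→Slot 3 ($82), Talus→Slot 4 ($140), Flint→Slot 6 ($125), Granite→Slot 2 ($147); total welfare W = $494.
Talus receives Slot 4 at value $140, so the others get W − 140 = $354.
Without Talus: best allocation of the remaining 3 bidders over all 4 slots is Umbra→Slot 3 ($82), Flint→Slot 2 ($146), Granite→Slot 4 ($129), total $357.
VCG payment = (others' best without Talus) − (others' welfare with Talus) = 357 − 354 = $3.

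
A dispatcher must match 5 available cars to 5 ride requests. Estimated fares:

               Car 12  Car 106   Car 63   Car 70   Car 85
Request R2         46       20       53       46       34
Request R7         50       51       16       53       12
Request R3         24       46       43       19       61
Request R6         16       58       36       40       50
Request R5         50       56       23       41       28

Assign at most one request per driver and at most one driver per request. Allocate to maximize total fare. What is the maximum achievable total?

This is the linear assignment problem.
Optimal: Car 12→Request R5 ($50), Car 106→Request R6 ($58), Car 63→Request R2 ($53), Car 70→Request R7 ($53), Car 85→Request R3 ($61) — total 50+58+53+53+61 = $275.
Row-greedy (each driver in turn takes its best remaining request) gives $263, worse by 12.
Every other assignment is strictly worse.

Maximum total: $275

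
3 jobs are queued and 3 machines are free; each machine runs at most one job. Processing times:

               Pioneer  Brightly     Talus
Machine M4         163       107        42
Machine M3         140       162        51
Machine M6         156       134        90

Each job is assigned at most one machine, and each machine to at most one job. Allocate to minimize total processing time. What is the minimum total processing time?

Minimum total: 314 min

This is a one-to-one assignment (minimum-cost bipartite matching).
Optimal: Pioneer→Machine M6 (156 min), Brightly→Machine M4 (107 min), Talus→Machine M3 (51 min) — total 156+107+51 = 314 min.
Min-entry greedy (repeatedly take the single cheapest remaining cell) gives 316 min, worse by 2.
Next-best assignment: Pioneer→Machine M3, Brightly→Machine M6, Talus→Machine M4 = 316 min.
Checked against all permutations: 314 min is optimal.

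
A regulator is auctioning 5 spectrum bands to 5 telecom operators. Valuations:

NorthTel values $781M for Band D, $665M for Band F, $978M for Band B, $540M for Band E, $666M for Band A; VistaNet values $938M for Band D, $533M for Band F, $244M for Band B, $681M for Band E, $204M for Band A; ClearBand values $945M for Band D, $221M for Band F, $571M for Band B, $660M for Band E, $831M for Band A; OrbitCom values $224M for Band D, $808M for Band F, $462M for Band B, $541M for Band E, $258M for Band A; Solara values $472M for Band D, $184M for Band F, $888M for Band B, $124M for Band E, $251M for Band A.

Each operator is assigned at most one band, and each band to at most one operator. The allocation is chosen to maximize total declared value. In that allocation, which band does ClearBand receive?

This is the linear assignment problem.
Optimal: NorthTel→Band E ($540M), VistaNet→Band D ($938M), ClearBand→Band A ($831M), OrbitCom→Band F ($808M), Solara→Band B ($888M) — total 540+938+831+808+888 = $4005M.
Column-greedy (each band in turn goes to its best remaining operator) gives $3663M, worse by 342.
Every other assignment is strictly worse.
ClearBand's own top band is Band D ($945M), but forcing ClearBand→Band D and reassigning the rest optimally gives only $3988M — worse by 17.

ClearBand receives Band A.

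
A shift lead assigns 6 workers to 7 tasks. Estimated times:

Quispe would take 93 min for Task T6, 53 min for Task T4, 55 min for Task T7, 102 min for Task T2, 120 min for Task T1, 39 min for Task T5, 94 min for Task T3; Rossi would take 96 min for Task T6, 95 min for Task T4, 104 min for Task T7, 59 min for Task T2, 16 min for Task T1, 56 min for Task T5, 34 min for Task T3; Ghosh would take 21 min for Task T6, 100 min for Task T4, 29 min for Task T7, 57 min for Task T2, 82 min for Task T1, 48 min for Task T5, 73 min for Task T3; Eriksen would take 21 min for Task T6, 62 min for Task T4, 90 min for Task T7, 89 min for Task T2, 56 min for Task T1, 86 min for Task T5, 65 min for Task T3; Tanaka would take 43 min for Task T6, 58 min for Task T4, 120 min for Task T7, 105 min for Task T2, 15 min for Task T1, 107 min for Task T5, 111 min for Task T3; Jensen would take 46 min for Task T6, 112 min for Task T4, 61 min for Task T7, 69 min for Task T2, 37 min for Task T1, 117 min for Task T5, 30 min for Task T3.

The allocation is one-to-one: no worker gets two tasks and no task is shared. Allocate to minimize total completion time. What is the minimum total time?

Treat this as an assignment problem: match each worker to one task.
Optimal: Quispe→Task T5 (39 min), Rossi→Task T2 (59 min), Ghosh→Task T7 (29 min), Eriksen→Task T6 (21 min), Tanaka→Task T1 (15 min), Jensen→Task T3 (30 min) — total 39+59+29+21+15+30 = 193 min.
Row-greedy (each worker in turn takes its cheapest remaining task) gives 273 min, worse by 80.

Min total: 193 min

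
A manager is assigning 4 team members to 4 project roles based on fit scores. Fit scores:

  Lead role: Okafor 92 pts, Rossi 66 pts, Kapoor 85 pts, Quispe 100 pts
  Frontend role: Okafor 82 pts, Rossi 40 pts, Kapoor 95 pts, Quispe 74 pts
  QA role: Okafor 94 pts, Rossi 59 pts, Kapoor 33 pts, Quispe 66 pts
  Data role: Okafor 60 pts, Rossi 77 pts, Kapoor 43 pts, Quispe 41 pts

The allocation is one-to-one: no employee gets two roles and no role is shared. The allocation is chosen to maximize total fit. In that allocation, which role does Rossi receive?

Rossi receives Data role.

Optimal: Okafor→QA role (94 pts), Rossi→Data role (77 pts), Kapoor→Frontend role (95 pts), Quispe→Lead role (100 pts) — total 94+77+95+100 = 366 pts.
Every other assignment is strictly worse.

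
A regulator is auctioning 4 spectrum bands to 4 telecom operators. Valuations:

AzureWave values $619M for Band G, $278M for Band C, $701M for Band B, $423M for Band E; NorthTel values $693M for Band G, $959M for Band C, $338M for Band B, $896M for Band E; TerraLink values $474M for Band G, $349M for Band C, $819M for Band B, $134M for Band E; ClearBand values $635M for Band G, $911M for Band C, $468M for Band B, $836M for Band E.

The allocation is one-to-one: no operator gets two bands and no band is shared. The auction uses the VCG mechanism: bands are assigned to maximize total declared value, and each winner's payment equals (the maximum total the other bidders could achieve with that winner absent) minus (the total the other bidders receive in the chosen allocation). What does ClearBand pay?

ClearBand pays $63M.

Efficient allocation: AzureWave→Band G ($619M), NorthTel→Band E ($896M), TerraLink→Band B ($819M), ClearBand→Band C ($911M); total welfare W = $3245M.
ClearBand receives Band C at value $911M, so the others get W − 911 = $2334M.
Without ClearBand: best allocation of the remaining 3 bidders over all 4 bands is AzureWave→Band G ($619M), NorthTel→Band C ($959M), TerraLink→Band B ($819M), total $2397M.
VCG payment = (others' best without ClearBand) − (others' welfare with ClearBand) = 2397 − 2334 = $63M.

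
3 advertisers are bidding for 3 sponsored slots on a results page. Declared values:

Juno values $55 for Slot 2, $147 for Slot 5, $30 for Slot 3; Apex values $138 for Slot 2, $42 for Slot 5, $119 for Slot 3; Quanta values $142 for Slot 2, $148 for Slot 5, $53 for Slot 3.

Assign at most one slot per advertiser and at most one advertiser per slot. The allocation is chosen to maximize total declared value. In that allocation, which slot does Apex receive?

Optimal: Juno→Slot 5 ($147), Apex→Slot 3 ($119), Quanta→Slot 2 ($142) — total 147+119+142 = $408.
Swapping Apex↔Quanta (Apex→Slot 2 $138, Quanta→Slot 3 $53) loses 70.
Apex's own top slot is Slot 2 ($138), but forcing Apex→Slot 2 and reassigning the rest optimally gives only $338 — worse by 70.

Apex receives Slot 3.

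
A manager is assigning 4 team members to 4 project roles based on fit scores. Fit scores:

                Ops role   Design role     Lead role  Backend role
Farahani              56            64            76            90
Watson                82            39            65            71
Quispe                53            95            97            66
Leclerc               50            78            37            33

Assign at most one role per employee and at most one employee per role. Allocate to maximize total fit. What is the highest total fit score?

Max total: 347 pts

Treat this as an assignment problem: match each employee to one role.
Optimal: Farahani→Backend role (90 pts), Watson→Ops role (82 pts), Quispe→Lead role (97 pts), Leclerc→Design role (78 pts) — total 90+82+97+78 = 347 pts.
Column-greedy (each role in turn goes to its best remaining employee) gives 286 pts, worse by 61.
Next-best assignment: Farahani→Backend role, Watson→Ops role, Quispe→Design role, Leclerc→Lead role = 304 pts.
Swapping Leclerc↔Farahani (Leclerc→Backend role 33 pts, Farahani→Design role 64 pts) loses 71.
No other one-to-one assignment exceeds 347 pts.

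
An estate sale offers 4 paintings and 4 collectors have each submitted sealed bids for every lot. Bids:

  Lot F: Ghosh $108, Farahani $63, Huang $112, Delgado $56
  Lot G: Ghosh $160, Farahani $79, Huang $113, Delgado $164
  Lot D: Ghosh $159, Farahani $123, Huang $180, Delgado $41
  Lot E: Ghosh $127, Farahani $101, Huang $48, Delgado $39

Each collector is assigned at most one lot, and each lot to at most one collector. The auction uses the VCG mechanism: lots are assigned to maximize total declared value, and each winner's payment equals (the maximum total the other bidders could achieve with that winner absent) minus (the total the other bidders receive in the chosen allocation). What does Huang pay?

Huang pays $51.

Efficient allocation: Ghosh→Lot F ($108), Farahani→Lot E ($101), Huang→Lot D ($180), Delgado→Lot G ($164); total welfare W = $553.
Huang receives Lot D at value $180, so the others get W − 180 = $373.
Without Huang: best allocation of the remaining 3 bidders over all 4 lots is Ghosh→Lot D ($159), Farahani→Lot E ($101), Delgado→Lot G ($164), total $424.
VCG payment = (others' best without Huang) − (others' welfare with Huang) = 424 − 373 = $51.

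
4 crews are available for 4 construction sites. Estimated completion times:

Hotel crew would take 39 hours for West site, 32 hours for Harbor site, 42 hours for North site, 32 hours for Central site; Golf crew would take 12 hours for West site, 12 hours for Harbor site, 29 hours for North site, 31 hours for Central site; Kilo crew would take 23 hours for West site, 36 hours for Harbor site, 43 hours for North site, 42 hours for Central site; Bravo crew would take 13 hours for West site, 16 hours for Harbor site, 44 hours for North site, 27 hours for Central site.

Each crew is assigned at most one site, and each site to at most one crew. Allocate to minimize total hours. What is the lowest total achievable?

Minimum total: 100 hours

This is a one-to-one assignment (minimum-cost bipartite matching).
Optimal: Hotel crew→Central site (32 hours), Golf crew→Harbor site (12 hours), Kilo crew→North site (43 hours), Bravo crew→West site (13 hours) — total 32+12+43+13 = 100 hours.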